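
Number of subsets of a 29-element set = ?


Number of subsets = 2^n
= 2^29
= 536870912

|P(A)| = 536870912


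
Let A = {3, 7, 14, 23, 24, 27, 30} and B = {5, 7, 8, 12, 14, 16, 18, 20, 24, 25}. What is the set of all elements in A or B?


A ∪ B = all elements in A or B (or both)
A = {3, 7, 14, 23, 24, 27, 30}
B = {5, 7, 8, 12, 14, 16, 18, 20, 24, 25}
A ∪ B = {3, 5, 7, 8, 12, 14, 16, 18, 20, 23, 24, 25, 27, 30}

A ∪ B = {3, 5, 7, 8, 12, 14, 16, 18, 20, 23, 24, 25, 27, 30}


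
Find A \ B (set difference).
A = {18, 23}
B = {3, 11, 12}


A \ B = elements in A but not in B
A = {18, 23}
B = {3, 11, 12}
Remove from A any elements in B
A \ B = {18, 23}

A \ B = {18, 23}


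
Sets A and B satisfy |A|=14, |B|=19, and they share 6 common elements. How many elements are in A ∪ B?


|A ∪ B| = |A| + |B| - |A ∩ B|
= 14 + 19 - 6
= 27

|A ∪ B| = 27


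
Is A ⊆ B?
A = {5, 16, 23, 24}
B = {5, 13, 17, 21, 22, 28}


A ⊆ B means every element of A is in B.
Elements in A not in B: {16, 23, 24}
So A ⊄ B.

No, A ⊄ B


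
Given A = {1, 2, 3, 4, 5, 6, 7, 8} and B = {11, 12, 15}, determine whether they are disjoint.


Disjoint means A ∩ B = ∅.
A ∩ B = ∅
A ∩ B = ∅, so A and B are disjoint.

Yes, A and B are disjoint


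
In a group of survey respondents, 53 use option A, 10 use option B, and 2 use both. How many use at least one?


|A ∪ B| = |A| + |B| - |A ∩ B|
= 53 + 10 - 2
= 61

|A ∪ B| = 61


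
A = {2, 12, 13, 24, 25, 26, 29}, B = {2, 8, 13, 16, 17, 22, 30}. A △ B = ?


A △ B = (A \ B) ∪ (B \ A) = elements in exactly one of A or B
A \ B = {12, 24, 25, 26, 29}
B \ A = {8, 16, 17, 22, 30}
A △ B = {8, 12, 16, 17, 22, 24, 25, 26, 29, 30}

A △ B = {8, 12, 16, 17, 22, 24, 25, 26, 29, 30}


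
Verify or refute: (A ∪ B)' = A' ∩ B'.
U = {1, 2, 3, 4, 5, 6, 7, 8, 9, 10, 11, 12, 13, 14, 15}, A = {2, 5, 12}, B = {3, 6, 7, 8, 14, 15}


LHS: A ∪ B = {2, 3, 5, 6, 7, 8, 12, 14, 15}
(A ∪ B)' = U \ (A ∪ B) = {1, 4, 9, 10, 11, 13}
A' = {1, 3, 4, 6, 7, 8, 9, 10, 11, 13, 14, 15}, B' = {1, 2, 4, 5, 9, 10, 11, 12, 13}
Claimed RHS: A' ∩ B' = {1, 4, 9, 10, 11, 13}
Identity is VALID: LHS = RHS = {1, 4, 9, 10, 11, 13} ✓

Identity is valid. (A ∪ B)' = A' ∩ B' = {1, 4, 9, 10, 11, 13}


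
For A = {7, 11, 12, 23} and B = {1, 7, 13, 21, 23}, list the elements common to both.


A ∩ B = elements in both A and B
A = {7, 11, 12, 23}
B = {1, 7, 13, 21, 23}
A ∩ B = {7, 23}

A ∩ B = {7, 23}


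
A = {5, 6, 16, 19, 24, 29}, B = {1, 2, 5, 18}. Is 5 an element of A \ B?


A = {5, 6, 16, 19, 24, 29}, B = {1, 2, 5, 18}
A \ B = elements in A but not in B
A \ B = {6, 16, 19, 24, 29}
Checking if 5 ∈ A \ B
5 is not in A \ B → False

5 ∉ A \ B


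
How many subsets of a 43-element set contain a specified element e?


Subsets of A containing e correspond to subsets of A \ {e}, which has 42 elements.
Count = 2^(n-1) = 2^42
= 4398046511104

Number of subsets containing e = 4398046511104


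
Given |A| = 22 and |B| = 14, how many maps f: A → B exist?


Each of |A| = 22 inputs maps to any of |B| = 14 outputs.
# functions = |B|^|A| = 14^22
= 16398978063355821105872896

Number of functions = 16398978063355821105872896


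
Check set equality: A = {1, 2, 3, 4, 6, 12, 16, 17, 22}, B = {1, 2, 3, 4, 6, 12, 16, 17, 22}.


Two sets are equal iff they have exactly the same elements.
A = {1, 2, 3, 4, 6, 12, 16, 17, 22}
B = {1, 2, 3, 4, 6, 12, 16, 17, 22}
Same elements → A = B

Yes, A = B


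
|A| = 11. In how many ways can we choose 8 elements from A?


C(n,k) = n! / (k!(n-k)!)
C(11,8) = 11! / (8!3!)
= 165

C(11,8) = 165


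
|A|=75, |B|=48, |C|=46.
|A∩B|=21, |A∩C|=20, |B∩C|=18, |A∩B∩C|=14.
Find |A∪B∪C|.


|A∪B∪C| = |A|+|B|+|C| - |A∩B|-|A∩C|-|B∩C| + |A∩B∩C|
= 75+48+46 - 21-20-18 + 14
= 169 - 59 + 14
= 124

|A ∪ B ∪ C| = 124


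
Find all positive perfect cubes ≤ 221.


Checking each candidate:
Condition: positive perfect cubes ≤ 221
Result = {1, 8, 27, 64, 125, 216}

{1, 8, 27, 64, 125, 216}


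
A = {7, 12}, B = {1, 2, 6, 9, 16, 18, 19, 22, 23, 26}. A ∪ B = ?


A ∪ B = all elements in A or B (or both)
A = {7, 12}
B = {1, 2, 6, 9, 16, 18, 19, 22, 23, 26}
A ∪ B = {1, 2, 6, 7, 9, 12, 16, 18, 19, 22, 23, 26}

A ∪ B = {1, 2, 6, 7, 9, 12, 16, 18, 19, 22, 23, 26}


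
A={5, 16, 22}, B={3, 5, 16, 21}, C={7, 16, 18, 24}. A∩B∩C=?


A ∩ B = {5, 16}
(A ∩ B) ∩ C = {16}

A ∩ B ∩ C = {16}


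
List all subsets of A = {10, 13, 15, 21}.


|A| = 4, so |P(A)| = 2^4 = 16
Enumerate subsets by cardinality (0 to 4):
∅, {10}, {13}, {15}, {21}, {10, 13}, {10, 15}, {10, 21}, {13, 15}, {13, 21}, {15, 21}, {10, 13, 15}, {10, 13, 21}, {10, 15, 21}, {13, 15, 21}, {10, 13, 15, 21}

P(A) has 16 subsets: ∅, {10}, {13}, {15}, {21}, {10, 13}, {10, 15}, {10, 21}, {13, 15}, {13, 21}, {15, 21}, {10, 13, 15}, {10, 13, 21}, {10, 15, 21}, {13, 15, 21}, {10, 13, 15, 21}


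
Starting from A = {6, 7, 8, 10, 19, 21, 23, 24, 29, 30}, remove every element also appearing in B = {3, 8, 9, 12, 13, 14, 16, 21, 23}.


A \ B = elements in A but not in B
A = {6, 7, 8, 10, 19, 21, 23, 24, 29, 30}
B = {3, 8, 9, 12, 13, 14, 16, 21, 23}
Remove from A any elements in B
A \ B = {6, 7, 10, 19, 24, 29, 30}

A \ B = {6, 7, 10, 19, 24, 29, 30}


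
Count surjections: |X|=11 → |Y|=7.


n = |X| = 11, k = |Y| = 7. Surjections via inclusion-exclusion:
S(n,k) = Σ(-1)^i × C(k,i) × (k-i)^n, i=0 to k
i=0: (-1)^0×C(7,0)×7^11 = 1977326743
i=1: (-1)^1×C(7,1)×6^11 = -2539579392
i=2: (-1)^2×C(7,2)×5^11 = 1025390625
i=3: (-1)^3×C(7,3)×4^11 = -146800640
i=4: (-1)^4×C(7,4)×3^11 = 6200145
i=5: (-1)^5×C(7,5)×2^11 = -43008
i=6: (-1)^6×C(7,6)×1^11 = 7
i=7: (-1)^7×C(7,7)×0^11 = 0
Total = 322494480

Number of surjections = 322494480


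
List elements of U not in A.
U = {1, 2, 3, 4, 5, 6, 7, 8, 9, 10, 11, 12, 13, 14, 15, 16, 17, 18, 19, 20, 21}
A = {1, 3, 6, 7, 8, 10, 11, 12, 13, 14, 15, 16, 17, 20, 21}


Aᶜ = U \ A = elements in U but not in A
U = {1, 2, 3, 4, 5, 6, 7, 8, 9, 10, 11, 12, 13, 14, 15, 16, 17, 18, 19, 20, 21}
A = {1, 3, 6, 7, 8, 10, 11, 12, 13, 14, 15, 16, 17, 20, 21}
Aᶜ = {2, 4, 5, 9, 18, 19}

Aᶜ = {2, 4, 5, 9, 18, 19}


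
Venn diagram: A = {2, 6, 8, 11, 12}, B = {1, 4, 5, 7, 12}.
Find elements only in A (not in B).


A = {2, 6, 8, 11, 12}
B = {1, 4, 5, 7, 12}
Region: only in A (not in B)
Elements: {2, 6, 8, 11}

Elements only in A (not in B): {2, 6, 8, 11}


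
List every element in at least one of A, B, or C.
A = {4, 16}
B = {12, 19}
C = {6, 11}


A ∪ B = {4, 12, 16, 19}
(A ∪ B) ∪ C = {4, 6, 11, 12, 16, 19}

A ∪ B ∪ C = {4, 6, 11, 12, 16, 19}


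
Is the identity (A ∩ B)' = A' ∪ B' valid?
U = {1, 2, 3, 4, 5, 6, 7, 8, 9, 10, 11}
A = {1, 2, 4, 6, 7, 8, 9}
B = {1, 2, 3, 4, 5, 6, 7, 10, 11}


LHS: A ∩ B = {1, 2, 4, 6, 7}
(A ∩ B)' = U \ (A ∩ B) = {3, 5, 8, 9, 10, 11}
A' = {3, 5, 10, 11}, B' = {8, 9}
Claimed RHS: A' ∪ B' = {3, 5, 8, 9, 10, 11}
Identity is VALID: LHS = RHS = {3, 5, 8, 9, 10, 11} ✓

Identity is valid. (A ∩ B)' = A' ∪ B' = {3, 5, 8, 9, 10, 11}


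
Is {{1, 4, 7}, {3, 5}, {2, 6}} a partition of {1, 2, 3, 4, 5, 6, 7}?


A partition requires: (1) non-empty parts, (2) pairwise disjoint, (3) union = U
Parts: {1, 4, 7}, {3, 5}, {2, 6}
Union of parts: {1, 2, 3, 4, 5, 6, 7}
U = {1, 2, 3, 4, 5, 6, 7}
All non-empty? True
Pairwise disjoint? True
Covers U? True

Yes, valid partition


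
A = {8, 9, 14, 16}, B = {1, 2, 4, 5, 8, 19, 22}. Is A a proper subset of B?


A ⊂ B requires: A ⊆ B AND A ≠ B.
A ⊆ B? No
A ⊄ B, so A is not a proper subset.

No, A is not a proper subset of B


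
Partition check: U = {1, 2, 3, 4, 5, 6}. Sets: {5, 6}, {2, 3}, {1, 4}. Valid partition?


A partition requires: (1) non-empty parts, (2) pairwise disjoint, (3) union = U
Parts: {5, 6}, {2, 3}, {1, 4}
Union of parts: {1, 2, 3, 4, 5, 6}
U = {1, 2, 3, 4, 5, 6}
All non-empty? True
Pairwise disjoint? True
Covers U? True

Yes, valid partition


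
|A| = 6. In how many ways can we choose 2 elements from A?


C(n,k) = n! / (k!(n-k)!)
C(6,2) = 6! / (2!4!)
= 15

C(6,2) = 15


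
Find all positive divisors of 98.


Checking each candidate:
Condition: positive divisors of 98
Result = {1, 2, 7, 14, 49, 98}

{1, 2, 7, 14, 49, 98}


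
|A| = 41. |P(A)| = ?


Number of subsets = 2^n
= 2^41
= 2199023255552

|P(A)| = 2199023255552


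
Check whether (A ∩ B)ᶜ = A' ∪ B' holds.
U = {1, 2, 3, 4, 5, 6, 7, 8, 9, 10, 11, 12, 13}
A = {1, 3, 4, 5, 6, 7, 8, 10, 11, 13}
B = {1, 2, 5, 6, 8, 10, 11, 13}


LHS: A ∩ B = {1, 5, 6, 8, 10, 11, 13}
(A ∩ B)' = U \ (A ∩ B) = {2, 3, 4, 7, 9, 12}
A' = {2, 9, 12}, B' = {3, 4, 7, 9, 12}
Claimed RHS: A' ∪ B' = {2, 3, 4, 7, 9, 12}
Identity is VALID: LHS = RHS = {2, 3, 4, 7, 9, 12} ✓

Identity is valid. (A ∩ B)' = A' ∪ B' = {2, 3, 4, 7, 9, 12}


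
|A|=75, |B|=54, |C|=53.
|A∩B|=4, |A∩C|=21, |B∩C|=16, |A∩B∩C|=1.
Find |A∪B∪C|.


|A∪B∪C| = |A|+|B|+|C| - |A∩B|-|A∩C|-|B∩C| + |A∩B∩C|
= 75+54+53 - 4-21-16 + 1
= 182 - 41 + 1
= 142

|A ∪ B ∪ C| = 142


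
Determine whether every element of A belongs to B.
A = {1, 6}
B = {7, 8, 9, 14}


A ⊆ B means every element of A is in B.
Elements in A not in B: {1, 6}
So A ⊄ B.

No, A ⊄ B


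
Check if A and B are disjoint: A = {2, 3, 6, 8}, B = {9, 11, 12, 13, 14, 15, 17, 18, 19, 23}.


Disjoint means A ∩ B = ∅.
A ∩ B = ∅
A ∩ B = ∅, so A and B are disjoint.

Yes, A and B are disjoint


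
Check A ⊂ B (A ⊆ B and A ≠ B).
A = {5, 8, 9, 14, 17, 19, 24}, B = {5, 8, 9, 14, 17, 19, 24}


A ⊂ B requires: A ⊆ B AND A ≠ B.
A ⊆ B? Yes
A = B? Yes
A = B, so A is not a PROPER subset.

No, A is not a proper subset of B


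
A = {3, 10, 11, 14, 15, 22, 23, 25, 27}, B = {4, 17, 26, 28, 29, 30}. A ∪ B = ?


A ∪ B = all elements in A or B (or both)
A = {3, 10, 11, 14, 15, 22, 23, 25, 27}
B = {4, 17, 26, 28, 29, 30}
A ∪ B = {3, 4, 10, 11, 14, 15, 17, 22, 23, 25, 26, 27, 28, 29, 30}

A ∪ B = {3, 4, 10, 11, 14, 15, 17, 22, 23, 25, 26, 27, 28, 29, 30}


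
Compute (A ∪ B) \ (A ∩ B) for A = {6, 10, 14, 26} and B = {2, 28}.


A △ B = (A \ B) ∪ (B \ A) = elements in exactly one of A or B
A \ B = {6, 10, 14, 26}
B \ A = {2, 28}
A △ B = {2, 6, 10, 14, 26, 28}

A △ B = {2, 6, 10, 14, 26, 28}


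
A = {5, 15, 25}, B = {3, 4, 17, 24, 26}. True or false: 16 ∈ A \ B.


A = {5, 15, 25}, B = {3, 4, 17, 24, 26}
A \ B = elements in A but not in B
A \ B = {5, 15, 25}
Checking if 16 ∈ A \ B
16 is not in A \ B → False

16 ∉ A \ B


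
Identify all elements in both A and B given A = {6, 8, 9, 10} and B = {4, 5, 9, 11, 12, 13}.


A = {6, 8, 9, 10}
B = {4, 5, 9, 11, 12, 13}
Region: in both A and B
Elements: {9}

Elements in both A and B: {9}


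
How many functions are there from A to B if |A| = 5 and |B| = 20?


Each of |A| = 5 inputs maps to any of |B| = 20 outputs.
# functions = |B|^|A| = 20^5
= 3200000

Number of functions = 3200000


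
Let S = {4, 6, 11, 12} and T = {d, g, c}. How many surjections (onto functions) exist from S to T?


n = |S| = 4, k = |T| = 3. Surjections via inclusion-exclusion:
S(n,k) = Σ(-1)^i × C(k,i) × (k-i)^n, i=0 to k
i=0: (-1)^0×C(3,0)×3^4 = 81
i=1: (-1)^1×C(3,1)×2^4 = -48
i=2: (-1)^2×C(3,2)×1^4 = 3
i=3: (-1)^3×C(3,3)×0^4 = 0
Total = 36

Number of surjections = 36


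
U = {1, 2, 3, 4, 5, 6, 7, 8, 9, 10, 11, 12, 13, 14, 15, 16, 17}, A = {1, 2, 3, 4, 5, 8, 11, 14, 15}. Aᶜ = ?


Aᶜ = U \ A = elements in U but not in A
U = {1, 2, 3, 4, 5, 6, 7, 8, 9, 10, 11, 12, 13, 14, 15, 16, 17}
A = {1, 2, 3, 4, 5, 8, 11, 14, 15}
Aᶜ = {6, 7, 9, 10, 12, 13, 16, 17}

Aᶜ = {6, 7, 9, 10, 12, 13, 16, 17}


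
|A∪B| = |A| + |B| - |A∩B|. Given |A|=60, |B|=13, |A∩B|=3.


|A ∪ B| = |A| + |B| - |A ∩ B|
= 60 + 13 - 3
= 70

|A ∪ B| = 70


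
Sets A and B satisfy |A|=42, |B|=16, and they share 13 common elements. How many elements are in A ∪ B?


|A ∪ B| = |A| + |B| - |A ∩ B|
= 42 + 16 - 13
= 45

|A ∪ B| = 45


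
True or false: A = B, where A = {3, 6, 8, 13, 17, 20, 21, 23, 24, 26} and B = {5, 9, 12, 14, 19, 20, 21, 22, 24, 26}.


Two sets are equal iff they have exactly the same elements.
A = {3, 6, 8, 13, 17, 20, 21, 23, 24, 26}
B = {5, 9, 12, 14, 19, 20, 21, 22, 24, 26}
Differences: {3, 5, 6, 8, 9, 12, 13, 14, 17, 19, 22, 23}
A ≠ B

No, A ≠ B


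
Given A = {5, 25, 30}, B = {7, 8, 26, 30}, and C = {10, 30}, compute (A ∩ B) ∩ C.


A ∩ B = {30}
(A ∩ B) ∩ C = {30}

A ∩ B ∩ C = {30}


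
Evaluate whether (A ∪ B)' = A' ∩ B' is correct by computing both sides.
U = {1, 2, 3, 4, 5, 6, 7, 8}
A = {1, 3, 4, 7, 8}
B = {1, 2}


LHS: A ∪ B = {1, 2, 3, 4, 7, 8}
(A ∪ B)' = U \ (A ∪ B) = {5, 6}
A' = {2, 5, 6}, B' = {3, 4, 5, 6, 7, 8}
Claimed RHS: A' ∩ B' = {5, 6}
Identity is VALID: LHS = RHS = {5, 6} ✓

Identity is valid. (A ∪ B)' = A' ∩ B' = {5, 6}


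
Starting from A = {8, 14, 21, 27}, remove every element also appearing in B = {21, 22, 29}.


A \ B = elements in A but not in B
A = {8, 14, 21, 27}
B = {21, 22, 29}
Remove from A any elements in B
A \ B = {8, 14, 27}

A \ B = {8, 14, 27}


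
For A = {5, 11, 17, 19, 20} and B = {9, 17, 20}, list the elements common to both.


A ∩ B = elements in both A and B
A = {5, 11, 17, 19, 20}
B = {9, 17, 20}
A ∩ B = {17, 20}

A ∩ B = {17, 20}


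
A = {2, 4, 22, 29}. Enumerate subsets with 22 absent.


A subset of A that omits 22 is a subset of A \ {22}, so there are 2^(n-1) = 2^3 = 8 of them.
Subsets excluding 22: ∅, {2}, {4}, {29}, {2, 4}, {2, 29}, {4, 29}, {2, 4, 29}

Subsets excluding 22 (8 total): ∅, {2}, {4}, {29}, {2, 4}, {2, 29}, {4, 29}, {2, 4, 29}


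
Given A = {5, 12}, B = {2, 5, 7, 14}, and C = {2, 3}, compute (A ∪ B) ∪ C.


A ∪ B = {2, 5, 7, 12, 14}
(A ∪ B) ∪ C = {2, 3, 5, 7, 12, 14}

A ∪ B ∪ C = {2, 3, 5, 7, 12, 14}


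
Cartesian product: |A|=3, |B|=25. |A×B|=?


|A × B| = |A| × |B|
= 3 × 25
= 75

|A × B| = 75


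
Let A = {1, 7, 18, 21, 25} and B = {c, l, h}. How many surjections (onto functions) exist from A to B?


n = |A| = 5, k = |B| = 3. Surjections via inclusion-exclusion:
S(n,k) = Σ(-1)^i × C(k,i) × (k-i)^n, i=0 to k
i=0: (-1)^0×C(3,0)×3^5 = 243
i=1: (-1)^1×C(3,1)×2^5 = -96
i=2: (-1)^2×C(3,2)×1^5 = 3
i=3: (-1)^3×C(3,3)×0^5 = 0
Total = 150

Number of surjections = 150


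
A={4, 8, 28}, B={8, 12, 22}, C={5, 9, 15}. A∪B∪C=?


A ∪ B = {4, 8, 12, 22, 28}
(A ∪ B) ∪ C = {4, 5, 8, 9, 12, 15, 22, 28}

A ∪ B ∪ C = {4, 5, 8, 9, 12, 15, 22, 28}


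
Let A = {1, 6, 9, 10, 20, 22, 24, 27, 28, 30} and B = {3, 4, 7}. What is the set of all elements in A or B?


A ∪ B = all elements in A or B (or both)
A = {1, 6, 9, 10, 20, 22, 24, 27, 28, 30}
B = {3, 4, 7}
A ∪ B = {1, 3, 4, 6, 7, 9, 10, 20, 22, 24, 27, 28, 30}

A ∪ B = {1, 3, 4, 6, 7, 9, 10, 20, 22, 24, 27, 28, 30}


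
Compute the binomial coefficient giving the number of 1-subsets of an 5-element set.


C(n,k) = n! / (k!(n-k)!)
C(5,1) = 5! / (1!4!)
= 5

C(5,1) = 5


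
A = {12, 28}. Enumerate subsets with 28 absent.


A subset of A that omits 28 is a subset of A \ {28}, so there are 2^(n-1) = 2^1 = 2 of them.
Subsets excluding 28: ∅, {12}

Subsets excluding 28 (2 total): ∅, {12}


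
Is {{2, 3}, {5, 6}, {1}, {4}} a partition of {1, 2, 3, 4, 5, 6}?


A partition requires: (1) non-empty parts, (2) pairwise disjoint, (3) union = U
Parts: {2, 3}, {5, 6}, {1}, {4}
Union of parts: {1, 2, 3, 4, 5, 6}
U = {1, 2, 3, 4, 5, 6}
All non-empty? True
Pairwise disjoint? True
Covers U? True

Yes, valid partition


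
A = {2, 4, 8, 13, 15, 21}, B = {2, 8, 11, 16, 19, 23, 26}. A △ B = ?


A △ B = (A \ B) ∪ (B \ A) = elements in exactly one of A or B
A \ B = {4, 13, 15, 21}
B \ A = {11, 16, 19, 23, 26}
A △ B = {4, 11, 13, 15, 16, 19, 21, 23, 26}

A △ B = {4, 11, 13, 15, 16, 19, 21, 23, 26}


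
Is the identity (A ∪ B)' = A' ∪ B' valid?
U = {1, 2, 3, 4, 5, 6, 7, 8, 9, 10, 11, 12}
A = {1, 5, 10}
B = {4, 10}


LHS: A ∪ B = {1, 4, 5, 10}
(A ∪ B)' = U \ (A ∪ B) = {2, 3, 6, 7, 8, 9, 11, 12}
A' = {2, 3, 4, 6, 7, 8, 9, 11, 12}, B' = {1, 2, 3, 5, 6, 7, 8, 9, 11, 12}
Claimed RHS: A' ∪ B' = {1, 2, 3, 4, 5, 6, 7, 8, 9, 11, 12}
Identity is INVALID: LHS = {2, 3, 6, 7, 8, 9, 11, 12} but the RHS claimed here equals {1, 2, 3, 4, 5, 6, 7, 8, 9, 11, 12}. The correct form is (A ∪ B)' = A' ∩ B'.

Identity is invalid: (A ∪ B)' = {2, 3, 6, 7, 8, 9, 11, 12} but A' ∪ B' = {1, 2, 3, 4, 5, 6, 7, 8, 9, 11, 12}. The correct De Morgan law is (A ∪ B)' = A' ∩ B'.


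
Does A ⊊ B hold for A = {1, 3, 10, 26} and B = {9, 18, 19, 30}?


A ⊂ B requires: A ⊆ B AND A ≠ B.
A ⊆ B? No
A ⊄ B, so A is not a proper subset.

No, A is not a proper subset of B


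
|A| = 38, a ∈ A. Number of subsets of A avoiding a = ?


Subsets of A avoiding a are subsets of A \ {a}, which has 37 elements.
Count = 2^(n-1) = 2^37
= 137438953472

Number of subsets avoiding a = 137438953472


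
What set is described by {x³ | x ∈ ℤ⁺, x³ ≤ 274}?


Checking each candidate:
Condition: positive perfect cubes ≤ 274
Result = {1, 8, 27, 64, 125, 216}

{1, 8, 27, 64, 125, 216}


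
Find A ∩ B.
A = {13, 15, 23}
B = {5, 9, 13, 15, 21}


A ∩ B = elements in both A and B
A = {13, 15, 23}
B = {5, 9, 13, 15, 21}
A ∩ B = {13, 15}

A ∩ B = {13, 15}


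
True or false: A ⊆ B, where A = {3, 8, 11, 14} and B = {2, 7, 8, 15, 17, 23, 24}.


A ⊆ B means every element of A is in B.
Elements in A not in B: {3, 11, 14}
So A ⊄ B.

No, A ⊄ B


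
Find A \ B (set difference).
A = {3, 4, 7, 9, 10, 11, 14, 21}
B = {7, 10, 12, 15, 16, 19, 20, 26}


A \ B = elements in A but not in B
A = {3, 4, 7, 9, 10, 11, 14, 21}
B = {7, 10, 12, 15, 16, 19, 20, 26}
Remove from A any elements in B
A \ B = {3, 4, 9, 11, 14, 21}

A \ B = {3, 4, 9, 11, 14, 21}


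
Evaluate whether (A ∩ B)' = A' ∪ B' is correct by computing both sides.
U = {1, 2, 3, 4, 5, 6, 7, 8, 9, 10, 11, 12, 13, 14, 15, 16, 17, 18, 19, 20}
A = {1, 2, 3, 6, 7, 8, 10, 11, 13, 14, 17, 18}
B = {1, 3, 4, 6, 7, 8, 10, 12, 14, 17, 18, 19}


LHS: A ∩ B = {1, 3, 6, 7, 8, 10, 14, 17, 18}
(A ∩ B)' = U \ (A ∩ B) = {2, 4, 5, 9, 11, 12, 13, 15, 16, 19, 20}
A' = {4, 5, 9, 12, 15, 16, 19, 20}, B' = {2, 5, 9, 11, 13, 15, 16, 20}
Claimed RHS: A' ∪ B' = {2, 4, 5, 9, 11, 12, 13, 15, 16, 19, 20}
Identity is VALID: LHS = RHS = {2, 4, 5, 9, 11, 12, 13, 15, 16, 19, 20} ✓

Identity is valid. (A ∩ B)' = A' ∪ B' = {2, 4, 5, 9, 11, 12, 13, 15, 16, 19, 20}


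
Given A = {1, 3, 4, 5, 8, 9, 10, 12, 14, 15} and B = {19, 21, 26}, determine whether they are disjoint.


Disjoint means A ∩ B = ∅.
A ∩ B = ∅
A ∩ B = ∅, so A and B are disjoint.

Yes, A and B are disjoint


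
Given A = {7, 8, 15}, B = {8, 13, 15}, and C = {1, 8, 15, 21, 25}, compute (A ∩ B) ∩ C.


A ∩ B = {8, 15}
(A ∩ B) ∩ C = {8, 15}

A ∩ B ∩ C = {8, 15}


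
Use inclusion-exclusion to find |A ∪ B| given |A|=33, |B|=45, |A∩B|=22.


|A ∪ B| = |A| + |B| - |A ∩ B|
= 33 + 45 - 22
= 56

|A ∪ B| = 56


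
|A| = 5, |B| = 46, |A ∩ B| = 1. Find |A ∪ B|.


|A ∪ B| = |A| + |B| - |A ∩ B|
= 5 + 46 - 1
= 50

|A ∪ B| = 50


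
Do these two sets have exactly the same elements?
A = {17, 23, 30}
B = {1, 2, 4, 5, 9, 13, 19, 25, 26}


Two sets are equal iff they have exactly the same elements.
A = {17, 23, 30}
B = {1, 2, 4, 5, 9, 13, 19, 25, 26}
Differences: {1, 2, 4, 5, 9, 13, 17, 19, 23, 25, 26, 30}
A ≠ B

No, A ≠ B


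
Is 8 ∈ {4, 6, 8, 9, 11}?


A = {4, 6, 8, 9, 11}
Checking if 8 is in A
8 is in A → True

8 ∈ A


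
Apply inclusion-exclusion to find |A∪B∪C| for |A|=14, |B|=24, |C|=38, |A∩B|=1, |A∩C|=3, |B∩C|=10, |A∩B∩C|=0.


|A∪B∪C| = |A|+|B|+|C| - |A∩B|-|A∩C|-|B∩C| + |A∩B∩C|
= 14+24+38 - 1-3-10 + 0
= 76 - 14 + 0
= 62

|A ∪ B ∪ C| = 62


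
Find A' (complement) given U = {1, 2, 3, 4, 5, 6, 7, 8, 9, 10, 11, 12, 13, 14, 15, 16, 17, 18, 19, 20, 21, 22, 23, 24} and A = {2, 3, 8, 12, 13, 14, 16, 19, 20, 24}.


Aᶜ = U \ A = elements in U but not in A
U = {1, 2, 3, 4, 5, 6, 7, 8, 9, 10, 11, 12, 13, 14, 15, 16, 17, 18, 19, 20, 21, 22, 23, 24}
A = {2, 3, 8, 12, 13, 14, 16, 19, 20, 24}
Aᶜ = {1, 4, 5, 6, 7, 9, 10, 11, 15, 17, 18, 21, 22, 23}

Aᶜ = {1, 4, 5, 6, 7, 9, 10, 11, 15, 17, 18, 21, 22, 23}


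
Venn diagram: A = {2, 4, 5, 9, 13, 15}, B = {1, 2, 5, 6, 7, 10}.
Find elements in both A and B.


A = {2, 4, 5, 9, 13, 15}
B = {1, 2, 5, 6, 7, 10}
Region: in both A and B
Elements: {2, 5}

Elements in both A and B: {2, 5}


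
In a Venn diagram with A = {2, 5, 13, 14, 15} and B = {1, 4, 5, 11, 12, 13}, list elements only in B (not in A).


A = {2, 5, 13, 14, 15}
B = {1, 4, 5, 11, 12, 13}
Region: only in B (not in A)
Elements: {1, 4, 11, 12}

Elements only in B (not in A): {1, 4, 11, 12}


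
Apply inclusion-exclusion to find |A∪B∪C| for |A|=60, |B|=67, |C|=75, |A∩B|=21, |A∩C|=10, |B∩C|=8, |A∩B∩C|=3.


|A∪B∪C| = |A|+|B|+|C| - |A∩B|-|A∩C|-|B∩C| + |A∩B∩C|
= 60+67+75 - 21-10-8 + 3
= 202 - 39 + 3
= 166

|A ∪ B ∪ C| = 166


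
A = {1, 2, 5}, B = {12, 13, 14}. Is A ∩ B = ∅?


Disjoint means A ∩ B = ∅.
A ∩ B = ∅
A ∩ B = ∅, so A and B are disjoint.

Yes, A and B are disjoint


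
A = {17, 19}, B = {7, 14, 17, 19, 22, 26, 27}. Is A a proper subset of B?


A ⊂ B requires: A ⊆ B AND A ≠ B.
A ⊆ B? Yes
A = B? No
A ⊂ B: Yes (A is a proper subset of B)

Yes, A ⊂ B


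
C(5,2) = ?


C(n,k) = n! / (k!(n-k)!)
C(5,2) = 5! / (2!3!)
= 10

C(5,2) = 10


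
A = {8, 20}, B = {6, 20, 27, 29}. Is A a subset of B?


A ⊆ B means every element of A is in B.
Elements in A not in B: {8}
So A ⊄ B.

No, A ⊄ B


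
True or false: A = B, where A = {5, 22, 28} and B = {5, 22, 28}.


Two sets are equal iff they have exactly the same elements.
A = {5, 22, 28}
B = {5, 22, 28}
Same elements → A = B

Yes, A = B


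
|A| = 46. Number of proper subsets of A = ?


Total subsets = 2^n = 2^46 = 70368744177664
Proper subsets exclude the set itself: 2^n - 1
= 70368744177664 - 1
= 70368744177663

Number of proper subsets = 70368744177663


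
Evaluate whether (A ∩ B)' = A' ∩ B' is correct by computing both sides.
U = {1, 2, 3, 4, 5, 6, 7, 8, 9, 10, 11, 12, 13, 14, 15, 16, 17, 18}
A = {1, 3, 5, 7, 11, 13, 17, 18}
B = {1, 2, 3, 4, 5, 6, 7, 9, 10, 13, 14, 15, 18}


LHS: A ∩ B = {1, 3, 5, 7, 13, 18}
(A ∩ B)' = U \ (A ∩ B) = {2, 4, 6, 8, 9, 10, 11, 12, 14, 15, 16, 17}
A' = {2, 4, 6, 8, 9, 10, 12, 14, 15, 16}, B' = {8, 11, 12, 16, 17}
Claimed RHS: A' ∩ B' = {8, 12, 16}
Identity is INVALID: LHS = {2, 4, 6, 8, 9, 10, 11, 12, 14, 15, 16, 17} but the RHS claimed here equals {8, 12, 16}. The correct form is (A ∩ B)' = A' ∪ B'.

Identity is invalid: (A ∩ B)' = {2, 4, 6, 8, 9, 10, 11, 12, 14, 15, 16, 17} but A' ∩ B' = {8, 12, 16}. The correct De Morgan law is (A ∩ B)' = A' ∪ B'.


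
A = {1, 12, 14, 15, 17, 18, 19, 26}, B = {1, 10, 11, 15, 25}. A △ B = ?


A △ B = (A \ B) ∪ (B \ A) = elements in exactly one of A or B
A \ B = {12, 14, 17, 18, 19, 26}
B \ A = {10, 11, 25}
A △ B = {10, 11, 12, 14, 17, 18, 19, 25, 26}

A △ B = {10, 11, 12, 14, 17, 18, 19, 25, 26}


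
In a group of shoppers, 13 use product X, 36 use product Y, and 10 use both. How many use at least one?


|A ∪ B| = |A| + |B| - |A ∩ B|
= 13 + 36 - 10
= 39

|A ∪ B| = 39


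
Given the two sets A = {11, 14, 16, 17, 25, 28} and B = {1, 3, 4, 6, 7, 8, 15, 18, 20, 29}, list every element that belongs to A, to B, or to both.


A ∪ B = all elements in A or B (or both)
A = {11, 14, 16, 17, 25, 28}
B = {1, 3, 4, 6, 7, 8, 15, 18, 20, 29}
A ∪ B = {1, 3, 4, 6, 7, 8, 11, 14, 15, 16, 17, 18, 20, 25, 28, 29}

A ∪ B = {1, 3, 4, 6, 7, 8, 11, 14, 15, 16, 17, 18, 20, 25, 28, 29}


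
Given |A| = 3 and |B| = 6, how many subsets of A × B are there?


A relation from A to B is any subset of A × B.
|A × B| = 3 × 6 = 18
# relations = 2^|A × B| = 2^18 = 262144

Number of relations = 262144


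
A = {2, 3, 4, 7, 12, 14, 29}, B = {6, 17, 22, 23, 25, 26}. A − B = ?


A \ B = elements in A but not in B
A = {2, 3, 4, 7, 12, 14, 29}
B = {6, 17, 22, 23, 25, 26}
Remove from A any elements in B
A \ B = {2, 3, 4, 7, 12, 14, 29}

A \ B = {2, 3, 4, 7, 12, 14, 29}


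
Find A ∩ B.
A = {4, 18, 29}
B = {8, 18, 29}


A ∩ B = elements in both A and B
A = {4, 18, 29}
B = {8, 18, 29}
A ∩ B = {18, 29}

A ∩ B = {18, 29}


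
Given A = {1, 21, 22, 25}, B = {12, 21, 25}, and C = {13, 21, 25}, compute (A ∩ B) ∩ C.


A ∩ B = {21, 25}
(A ∩ B) ∩ C = {21, 25}

A ∩ B ∩ C = {21, 25}


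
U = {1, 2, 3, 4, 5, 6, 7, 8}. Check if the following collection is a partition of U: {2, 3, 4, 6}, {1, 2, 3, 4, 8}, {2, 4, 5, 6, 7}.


A partition requires: (1) non-empty parts, (2) pairwise disjoint, (3) union = U
Parts: {2, 3, 4, 6}, {1, 2, 3, 4, 8}, {2, 4, 5, 6, 7}
Union of parts: {1, 2, 3, 4, 5, 6, 7, 8}
U = {1, 2, 3, 4, 5, 6, 7, 8}
All non-empty? True
Pairwise disjoint? False
Covers U? True

No, not a valid partition


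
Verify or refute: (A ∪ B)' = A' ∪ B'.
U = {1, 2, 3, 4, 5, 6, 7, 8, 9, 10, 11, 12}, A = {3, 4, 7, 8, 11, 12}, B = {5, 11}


LHS: A ∪ B = {3, 4, 5, 7, 8, 11, 12}
(A ∪ B)' = U \ (A ∪ B) = {1, 2, 6, 9, 10}
A' = {1, 2, 5, 6, 9, 10}, B' = {1, 2, 3, 4, 6, 7, 8, 9, 10, 12}
Claimed RHS: A' ∪ B' = {1, 2, 3, 4, 5, 6, 7, 8, 9, 10, 12}
Identity is INVALID: LHS = {1, 2, 6, 9, 10} but the RHS claimed here equals {1, 2, 3, 4, 5, 6, 7, 8, 9, 10, 12}. The correct form is (A ∪ B)' = A' ∩ B'.

Identity is invalid: (A ∪ B)' = {1, 2, 6, 9, 10} but A' ∪ B' = {1, 2, 3, 4, 5, 6, 7, 8, 9, 10, 12}. The correct De Morgan law is (A ∪ B)' = A' ∩ B'.


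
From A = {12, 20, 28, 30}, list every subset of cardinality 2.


|A| = 4, so A has C(4,2) = 6 subsets of size 2.
Enumerate by choosing 2 elements from A at a time:
{12, 20}, {12, 28}, {12, 30}, {20, 28}, {20, 30}, {28, 30}

2-element subsets (6 total): {12, 20}, {12, 28}, {12, 30}, {20, 28}, {20, 30}, {28, 30}


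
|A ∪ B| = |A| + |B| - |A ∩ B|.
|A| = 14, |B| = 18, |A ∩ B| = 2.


|A ∪ B| = |A| + |B| - |A ∩ B|
= 14 + 18 - 2
= 30

|A ∪ B| = 30


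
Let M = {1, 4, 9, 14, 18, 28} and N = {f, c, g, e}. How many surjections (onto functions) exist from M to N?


n = |M| = 6, k = |N| = 4. Surjections via inclusion-exclusion:
S(n,k) = Σ(-1)^i × C(k,i) × (k-i)^n, i=0 to k
i=0: (-1)^0×C(4,0)×4^6 = 4096
i=1: (-1)^1×C(4,1)×3^6 = -2916
i=2: (-1)^2×C(4,2)×2^6 = 384
i=3: (-1)^3×C(4,3)×1^6 = -4
i=4: (-1)^4×C(4,4)×0^6 = 0
Total = 1560

Number of surjections = 1560


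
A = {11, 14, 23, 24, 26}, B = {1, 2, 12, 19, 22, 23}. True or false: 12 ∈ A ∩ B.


A = {11, 14, 23, 24, 26}, B = {1, 2, 12, 19, 22, 23}
A ∩ B = elements in both A and B
A ∩ B = {23}
Checking if 12 ∈ A ∩ B
12 is not in A ∩ B → False

12 ∉ A ∩ B


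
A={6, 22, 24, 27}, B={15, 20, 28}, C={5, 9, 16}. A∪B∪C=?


A ∪ B = {6, 15, 20, 22, 24, 27, 28}
(A ∪ B) ∪ C = {5, 6, 9, 15, 16, 20, 22, 24, 27, 28}

A ∪ B ∪ C = {5, 6, 9, 15, 16, 20, 22, 24, 27, 28}


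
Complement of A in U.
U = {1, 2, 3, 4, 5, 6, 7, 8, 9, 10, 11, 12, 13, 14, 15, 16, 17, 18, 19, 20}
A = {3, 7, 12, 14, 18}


Aᶜ = U \ A = elements in U but not in A
U = {1, 2, 3, 4, 5, 6, 7, 8, 9, 10, 11, 12, 13, 14, 15, 16, 17, 18, 19, 20}
A = {3, 7, 12, 14, 18}
Aᶜ = {1, 2, 4, 5, 6, 8, 9, 10, 11, 13, 15, 16, 17, 19, 20}

Aᶜ = {1, 2, 4, 5, 6, 8, 9, 10, 11, 13, 15, 16, 17, 19, 20}


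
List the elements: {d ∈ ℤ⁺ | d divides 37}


Checking each candidate:
Condition: positive divisors of 37
Result = {1, 37}

{1, 37}


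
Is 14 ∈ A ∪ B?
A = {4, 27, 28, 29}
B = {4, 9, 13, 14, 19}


A = {4, 27, 28, 29}, B = {4, 9, 13, 14, 19}
A ∪ B = all elements in A or B
A ∪ B = {4, 9, 13, 14, 19, 27, 28, 29}
Checking if 14 ∈ A ∪ B
14 is in A ∪ B → True

14 ∈ A ∪ B


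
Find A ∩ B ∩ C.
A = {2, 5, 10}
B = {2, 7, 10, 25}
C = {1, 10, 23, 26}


A ∩ B = {2, 10}
(A ∩ B) ∩ C = {10}

A ∩ B ∩ C = {10}


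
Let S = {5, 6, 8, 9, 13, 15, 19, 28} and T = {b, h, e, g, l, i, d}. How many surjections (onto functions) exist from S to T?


n = |S| = 8, k = |T| = 7. Surjections via inclusion-exclusion:
S(n,k) = Σ(-1)^i × C(k,i) × (k-i)^n, i=0 to k
i=0: (-1)^0×C(7,0)×7^8 = 5764801
i=1: (-1)^1×C(7,1)×6^8 = -11757312
i=2: (-1)^2×C(7,2)×5^8 = 8203125
i=3: (-1)^3×C(7,3)×4^8 = -2293760
i=4: (-1)^4×C(7,4)×3^8 = 229635
i=5: (-1)^5×C(7,5)×2^8 = -5376
i=6: (-1)^6×C(7,6)×1^8 = 7
i=7: (-1)^7×C(7,7)×0^8 = 0
Total = 141120

Number of surjections = 141120


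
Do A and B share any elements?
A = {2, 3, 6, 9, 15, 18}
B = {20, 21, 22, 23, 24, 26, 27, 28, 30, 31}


Disjoint means A ∩ B = ∅.
A ∩ B = ∅
A ∩ B = ∅, so A and B are disjoint.

No — A and B share no elements (A ∩ B = ∅), so they are disjoint


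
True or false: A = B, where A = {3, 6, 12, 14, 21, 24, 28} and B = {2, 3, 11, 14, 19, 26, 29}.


Two sets are equal iff they have exactly the same elements.
A = {3, 6, 12, 14, 21, 24, 28}
B = {2, 3, 11, 14, 19, 26, 29}
Differences: {2, 6, 11, 12, 19, 21, 24, 26, 28, 29}
A ≠ B

No, A ≠ B


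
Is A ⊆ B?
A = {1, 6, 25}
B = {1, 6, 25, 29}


A ⊆ B means every element of A is in B.
All elements of A are in B.
So A ⊆ B.

Yes, A ⊆ B


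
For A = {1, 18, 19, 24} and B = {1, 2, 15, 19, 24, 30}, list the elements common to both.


A ∩ B = elements in both A and B
A = {1, 18, 19, 24}
B = {1, 2, 15, 19, 24, 30}
A ∩ B = {1, 19, 24}

A ∩ B = {1, 19, 24}


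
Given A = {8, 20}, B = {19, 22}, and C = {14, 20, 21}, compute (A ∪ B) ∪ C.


A ∪ B = {8, 19, 20, 22}
(A ∪ B) ∪ C = {8, 14, 19, 20, 21, 22}

A ∪ B ∪ C = {8, 14, 19, 20, 21, 22}


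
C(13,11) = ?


C(n,k) = n! / (k!(n-k)!)
C(13,11) = 13! / (11!2!)
= 78

C(13,11) = 78


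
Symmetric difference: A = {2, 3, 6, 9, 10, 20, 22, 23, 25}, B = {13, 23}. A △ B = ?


A △ B = (A \ B) ∪ (B \ A) = elements in exactly one of A or B
A \ B = {2, 3, 6, 9, 10, 20, 22, 25}
B \ A = {13}
A △ B = {2, 3, 6, 9, 10, 13, 20, 22, 25}

A △ B = {2, 3, 6, 9, 10, 13, 20, 22, 25}


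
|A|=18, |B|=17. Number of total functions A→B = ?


Each of |A| = 18 inputs maps to any of |B| = 17 outputs.
# functions = |B|^|A| = 17^18
= 14063084452067724991009

Number of functions = 14063084452067724991009


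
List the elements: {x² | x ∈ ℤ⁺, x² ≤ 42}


Checking each candidate:
Condition: positive perfect squares ≤ 42
Result = {1, 4, 9, 16, 25, 36}

{1, 4, 9, 16, 25, 36}


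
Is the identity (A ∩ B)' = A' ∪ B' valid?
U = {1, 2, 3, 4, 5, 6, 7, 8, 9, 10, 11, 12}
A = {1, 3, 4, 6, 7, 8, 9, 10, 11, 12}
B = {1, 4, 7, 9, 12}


LHS: A ∩ B = {1, 4, 7, 9, 12}
(A ∩ B)' = U \ (A ∩ B) = {2, 3, 5, 6, 8, 10, 11}
A' = {2, 5}, B' = {2, 3, 5, 6, 8, 10, 11}
Claimed RHS: A' ∪ B' = {2, 3, 5, 6, 8, 10, 11}
Identity is VALID: LHS = RHS = {2, 3, 5, 6, 8, 10, 11} ✓

Identity is valid. (A ∩ B)' = A' ∪ B' = {2, 3, 5, 6, 8, 10, 11}


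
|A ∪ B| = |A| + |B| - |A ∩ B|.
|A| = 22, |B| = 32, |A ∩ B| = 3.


|A ∪ B| = |A| + |B| - |A ∩ B|
= 22 + 32 - 3
= 51

|A ∪ B| = 51


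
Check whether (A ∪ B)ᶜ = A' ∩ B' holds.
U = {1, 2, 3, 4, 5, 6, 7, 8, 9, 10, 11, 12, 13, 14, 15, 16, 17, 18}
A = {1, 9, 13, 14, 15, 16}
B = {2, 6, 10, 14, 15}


LHS: A ∪ B = {1, 2, 6, 9, 10, 13, 14, 15, 16}
(A ∪ B)' = U \ (A ∪ B) = {3, 4, 5, 7, 8, 11, 12, 17, 18}
A' = {2, 3, 4, 5, 6, 7, 8, 10, 11, 12, 17, 18}, B' = {1, 3, 4, 5, 7, 8, 9, 11, 12, 13, 16, 17, 18}
Claimed RHS: A' ∩ B' = {3, 4, 5, 7, 8, 11, 12, 17, 18}
Identity is VALID: LHS = RHS = {3, 4, 5, 7, 8, 11, 12, 17, 18} ✓

Identity is valid. (A ∪ B)' = A' ∩ B' = {3, 4, 5, 7, 8, 11, 12, 17, 18}


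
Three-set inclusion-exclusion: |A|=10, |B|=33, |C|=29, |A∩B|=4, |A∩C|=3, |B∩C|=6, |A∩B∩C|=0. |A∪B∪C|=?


|A∪B∪C| = |A|+|B|+|C| - |A∩B|-|A∩C|-|B∩C| + |A∩B∩C|
= 10+33+29 - 4-3-6 + 0
= 72 - 13 + 0
= 59

|A ∪ B ∪ C| = 59


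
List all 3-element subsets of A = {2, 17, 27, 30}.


|A| = 4, so A has C(4,3) = 4 subsets of size 3.
Enumerate by choosing 3 elements from A at a time:
{2, 17, 27}, {2, 17, 30}, {2, 27, 30}, {17, 27, 30}

3-element subsets (4 total): {2, 17, 27}, {2, 17, 30}, {2, 27, 30}, {17, 27, 30}


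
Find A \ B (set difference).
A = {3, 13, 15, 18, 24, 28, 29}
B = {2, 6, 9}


A \ B = elements in A but not in B
A = {3, 13, 15, 18, 24, 28, 29}
B = {2, 6, 9}
Remove from A any elements in B
A \ B = {3, 13, 15, 18, 24, 28, 29}

A \ B = {3, 13, 15, 18, 24, 28, 29}


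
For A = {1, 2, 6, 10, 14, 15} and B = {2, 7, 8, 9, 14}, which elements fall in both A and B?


A = {1, 2, 6, 10, 14, 15}
B = {2, 7, 8, 9, 14}
Region: in both A and B
Elements: {2, 14}

Elements in both A and B: {2, 14}


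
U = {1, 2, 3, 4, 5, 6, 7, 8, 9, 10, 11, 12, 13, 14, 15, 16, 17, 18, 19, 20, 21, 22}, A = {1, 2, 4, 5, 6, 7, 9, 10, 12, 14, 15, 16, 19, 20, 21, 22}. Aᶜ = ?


Aᶜ = U \ A = elements in U but not in A
U = {1, 2, 3, 4, 5, 6, 7, 8, 9, 10, 11, 12, 13, 14, 15, 16, 17, 18, 19, 20, 21, 22}
A = {1, 2, 4, 5, 6, 7, 9, 10, 12, 14, 15, 16, 19, 20, 21, 22}
Aᶜ = {3, 8, 11, 13, 17, 18}

Aᶜ = {3, 8, 11, 13, 17, 18}


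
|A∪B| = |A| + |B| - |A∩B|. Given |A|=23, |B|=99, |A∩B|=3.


|A ∪ B| = |A| + |B| - |A ∩ B|
= 23 + 99 - 3
= 119

|A ∪ B| = 119


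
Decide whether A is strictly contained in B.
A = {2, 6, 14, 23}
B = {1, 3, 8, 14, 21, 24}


A ⊂ B requires: A ⊆ B AND A ≠ B.
A ⊆ B? No
A ⊄ B, so A is not a proper subset.

No, A is not a proper subset of B


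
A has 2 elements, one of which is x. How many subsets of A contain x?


Subsets of A containing x correspond to subsets of A \ {x}, which has 1 elements.
Count = 2^(n-1) = 2^1
= 2

Number of subsets containing x = 2


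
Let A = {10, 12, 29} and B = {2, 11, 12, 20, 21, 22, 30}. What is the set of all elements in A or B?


A ∪ B = all elements in A or B (or both)
A = {10, 12, 29}
B = {2, 11, 12, 20, 21, 22, 30}
A ∪ B = {2, 10, 11, 12, 20, 21, 22, 29, 30}

A ∪ B = {2, 10, 11, 12, 20, 21, 22, 29, 30}


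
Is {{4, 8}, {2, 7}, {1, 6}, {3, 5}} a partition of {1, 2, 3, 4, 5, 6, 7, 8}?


A partition requires: (1) non-empty parts, (2) pairwise disjoint, (3) union = U
Parts: {4, 8}, {2, 7}, {1, 6}, {3, 5}
Union of parts: {1, 2, 3, 4, 5, 6, 7, 8}
U = {1, 2, 3, 4, 5, 6, 7, 8}
All non-empty? True
Pairwise disjoint? True
Covers U? True

Yes, valid partition


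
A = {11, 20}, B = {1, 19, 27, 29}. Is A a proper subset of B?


A ⊂ B requires: A ⊆ B AND A ≠ B.
A ⊆ B? No
A ⊄ B, so A is not a proper subset.

No, A is not a proper subset of B


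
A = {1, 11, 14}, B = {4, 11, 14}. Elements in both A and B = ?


A = {1, 11, 14}
B = {4, 11, 14}
Region: in both A and B
Elements: {11, 14}

Elements in both A and B: {11, 14}


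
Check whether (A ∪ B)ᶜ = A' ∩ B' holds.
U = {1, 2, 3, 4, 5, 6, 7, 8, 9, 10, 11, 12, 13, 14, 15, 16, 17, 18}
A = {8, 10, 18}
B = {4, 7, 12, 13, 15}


LHS: A ∪ B = {4, 7, 8, 10, 12, 13, 15, 18}
(A ∪ B)' = U \ (A ∪ B) = {1, 2, 3, 5, 6, 9, 11, 14, 16, 17}
A' = {1, 2, 3, 4, 5, 6, 7, 9, 11, 12, 13, 14, 15, 16, 17}, B' = {1, 2, 3, 5, 6, 8, 9, 10, 11, 14, 16, 17, 18}
Claimed RHS: A' ∩ B' = {1, 2, 3, 5, 6, 9, 11, 14, 16, 17}
Identity is VALID: LHS = RHS = {1, 2, 3, 5, 6, 9, 11, 14, 16, 17} ✓

Identity is valid. (A ∪ B)' = A' ∩ B' = {1, 2, 3, 5, 6, 9, 11, 14, 16, 17}


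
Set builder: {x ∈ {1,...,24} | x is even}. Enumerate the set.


Checking each candidate:
Condition: even numbers in {1,...,24}
Result = {2, 4, 6, 8, 10, 12, 14, 16, 18, 20, 22, 24}

{2, 4, 6, 8, 10, 12, 14, 16, 18, 20, 22, 24}


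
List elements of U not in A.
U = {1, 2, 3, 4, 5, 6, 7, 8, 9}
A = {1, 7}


Aᶜ = U \ A = elements in U but not in A
U = {1, 2, 3, 4, 5, 6, 7, 8, 9}
A = {1, 7}
Aᶜ = {2, 3, 4, 5, 6, 8, 9}

Aᶜ = {2, 3, 4, 5, 6, 8, 9}


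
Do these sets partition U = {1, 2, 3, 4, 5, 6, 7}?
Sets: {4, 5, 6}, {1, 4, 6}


A partition requires: (1) non-empty parts, (2) pairwise disjoint, (3) union = U
Parts: {4, 5, 6}, {1, 4, 6}
Union of parts: {1, 4, 5, 6}
U = {1, 2, 3, 4, 5, 6, 7}
All non-empty? True
Pairwise disjoint? False
Covers U? False

No, not a valid partition


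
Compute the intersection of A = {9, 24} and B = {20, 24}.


A ∩ B = elements in both A and B
A = {9, 24}
B = {20, 24}
A ∩ B = {24}

A ∩ B = {24}


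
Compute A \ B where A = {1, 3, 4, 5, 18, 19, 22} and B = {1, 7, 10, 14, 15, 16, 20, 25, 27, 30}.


A \ B = elements in A but not in B
A = {1, 3, 4, 5, 18, 19, 22}
B = {1, 7, 10, 14, 15, 16, 20, 25, 27, 30}
Remove from A any elements in B
A \ B = {3, 4, 5, 18, 19, 22}

A \ B = {3, 4, 5, 18, 19, 22}


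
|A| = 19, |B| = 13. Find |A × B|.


|A × B| = |A| × |B|
= 19 × 13
= 247

|A × B| = 247


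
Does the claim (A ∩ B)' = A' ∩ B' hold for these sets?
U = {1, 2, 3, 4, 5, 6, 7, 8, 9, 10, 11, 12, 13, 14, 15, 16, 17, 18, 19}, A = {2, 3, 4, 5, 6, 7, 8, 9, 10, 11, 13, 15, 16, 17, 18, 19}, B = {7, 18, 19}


LHS: A ∩ B = {7, 18, 19}
(A ∩ B)' = U \ (A ∩ B) = {1, 2, 3, 4, 5, 6, 8, 9, 10, 11, 12, 13, 14, 15, 16, 17}
A' = {1, 12, 14}, B' = {1, 2, 3, 4, 5, 6, 8, 9, 10, 11, 12, 13, 14, 15, 16, 17}
Claimed RHS: A' ∩ B' = {1, 12, 14}
Identity is INVALID: LHS = {1, 2, 3, 4, 5, 6, 8, 9, 10, 11, 12, 13, 14, 15, 16, 17} but the RHS claimed here equals {1, 12, 14}. The correct form is (A ∩ B)' = A' ∪ B'.

Identity is invalid: (A ∩ B)' = {1, 2, 3, 4, 5, 6, 8, 9, 10, 11, 12, 13, 14, 15, 16, 17} but A' ∩ B' = {1, 12, 14}. The correct De Morgan law is (A ∩ B)' = A' ∪ B'.


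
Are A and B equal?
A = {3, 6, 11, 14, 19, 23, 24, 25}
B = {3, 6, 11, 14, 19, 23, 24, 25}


Two sets are equal iff they have exactly the same elements.
A = {3, 6, 11, 14, 19, 23, 24, 25}
B = {3, 6, 11, 14, 19, 23, 24, 25}
Same elements → A = B

Yes, A = B


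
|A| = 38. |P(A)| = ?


Number of subsets = 2^n
= 2^38
= 274877906944

|P(A)| = 274877906944


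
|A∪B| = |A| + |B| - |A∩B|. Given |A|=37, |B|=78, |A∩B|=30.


|A ∪ B| = |A| + |B| - |A ∩ B|
= 37 + 78 - 30
= 85

|A ∪ B| = 85


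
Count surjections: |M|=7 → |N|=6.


n = |M| = 7, k = |N| = 6. Surjections via inclusion-exclusion:
S(n,k) = Σ(-1)^i × C(k,i) × (k-i)^n, i=0 to k
i=0: (-1)^0×C(6,0)×6^7 = 279936
i=1: (-1)^1×C(6,1)×5^7 = -468750
i=2: (-1)^2×C(6,2)×4^7 = 245760
i=3: (-1)^3×C(6,3)×3^7 = -43740
i=4: (-1)^4×C(6,4)×2^7 = 1920
i=5: (-1)^5×C(6,5)×1^7 = -6
i=6: (-1)^6×C(6,6)×0^7 = 0
Total = 15120

Number of surjections = 15120


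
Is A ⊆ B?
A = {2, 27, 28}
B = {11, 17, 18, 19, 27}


A ⊆ B means every element of A is in B.
Elements in A not in B: {2, 28}
So A ⊄ B.

No, A ⊄ B


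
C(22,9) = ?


C(n,k) = n! / (k!(n-k)!)
C(22,9) = 22! / (9!13!)
= 497420

C(22,9) = 497420


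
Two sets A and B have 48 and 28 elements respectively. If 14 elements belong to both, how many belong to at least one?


|A ∪ B| = |A| + |B| - |A ∩ B|
= 48 + 28 - 14
= 62

|A ∪ B| = 62


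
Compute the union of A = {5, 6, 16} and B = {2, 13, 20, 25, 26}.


A ∪ B = all elements in A or B (or both)
A = {5, 6, 16}
B = {2, 13, 20, 25, 26}
A ∪ B = {2, 5, 6, 13, 16, 20, 25, 26}

A ∪ B = {2, 5, 6, 13, 16, 20, 25, 26}


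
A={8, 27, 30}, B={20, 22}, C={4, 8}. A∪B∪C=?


A ∪ B = {8, 20, 22, 27, 30}
(A ∪ B) ∪ C = {4, 8, 20, 22, 27, 30}

A ∪ B ∪ C = {4, 8, 20, 22, 27, 30}
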